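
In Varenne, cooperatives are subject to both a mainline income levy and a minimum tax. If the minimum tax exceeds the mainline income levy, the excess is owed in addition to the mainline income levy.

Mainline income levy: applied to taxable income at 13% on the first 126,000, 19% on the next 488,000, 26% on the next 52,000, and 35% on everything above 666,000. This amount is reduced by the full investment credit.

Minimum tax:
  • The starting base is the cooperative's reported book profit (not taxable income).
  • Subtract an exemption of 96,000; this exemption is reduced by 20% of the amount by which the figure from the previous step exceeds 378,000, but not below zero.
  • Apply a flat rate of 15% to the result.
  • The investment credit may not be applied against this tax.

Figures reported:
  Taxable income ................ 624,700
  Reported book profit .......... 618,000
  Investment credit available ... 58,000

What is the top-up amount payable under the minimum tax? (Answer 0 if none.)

31,618

Minimum tax:
  Base (reported book profit): 618,000
  Exemption: 96,000 − 20% × (618,000 − 378,000) = 96,000 − 48,000 = 48,000
  Base: 618,000 − 48,000 = 570,000
  570,000 × 15% = 85,500

Mainline income levy:
  126,000 × 13% = 16,380
  488,000 × 19% = 92,720
  10,700 × 26% = 2,782
  → 111,882
  Less investment credit 58,000 → 53,882

Excess of minimum tax over mainline income levy: 85,500 − 53,882 = 31,618.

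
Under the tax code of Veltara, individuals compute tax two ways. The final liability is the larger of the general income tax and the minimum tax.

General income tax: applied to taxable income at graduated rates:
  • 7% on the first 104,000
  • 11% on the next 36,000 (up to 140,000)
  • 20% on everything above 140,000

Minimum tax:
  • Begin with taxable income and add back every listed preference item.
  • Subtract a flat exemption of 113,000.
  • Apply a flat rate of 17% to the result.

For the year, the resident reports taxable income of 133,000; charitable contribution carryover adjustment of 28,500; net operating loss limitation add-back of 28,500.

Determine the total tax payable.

General income tax:
  104,000 × 7% = 7,280
  29,000 × 11% = 3,190
  → 10,470

Minimum tax:
  Adjusted income: 133,000 + 28,500 + 28,500 = 190,000
  Less exemption 113,000 → base 77,000
  77,000 × 17% = 13,090

13,090 > 10,470, so the minimum tax is the binding amount.

13,090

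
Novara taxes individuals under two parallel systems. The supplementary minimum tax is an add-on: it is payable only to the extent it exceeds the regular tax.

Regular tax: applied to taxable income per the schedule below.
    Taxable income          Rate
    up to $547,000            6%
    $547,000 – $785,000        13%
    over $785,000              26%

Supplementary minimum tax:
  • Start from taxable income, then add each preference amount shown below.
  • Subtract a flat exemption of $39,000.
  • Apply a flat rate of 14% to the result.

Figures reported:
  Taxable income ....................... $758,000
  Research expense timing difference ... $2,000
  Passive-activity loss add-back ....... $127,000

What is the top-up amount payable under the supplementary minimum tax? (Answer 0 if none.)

$58,470

Regular tax:
  $547,000 × 6% = $32,820
  $211,000 × 13% = $27,430
  → $60,250

Supplementary minimum tax:
  Adjusted income: $758,000 + $2,000 + $127,000 = $887,000
  Less exemption $39,000 → base $848,000
  $848,000 × 14% = $118,720

Excess of supplementary minimum tax over regular tax: $118,720 − $60,250 = $58,470.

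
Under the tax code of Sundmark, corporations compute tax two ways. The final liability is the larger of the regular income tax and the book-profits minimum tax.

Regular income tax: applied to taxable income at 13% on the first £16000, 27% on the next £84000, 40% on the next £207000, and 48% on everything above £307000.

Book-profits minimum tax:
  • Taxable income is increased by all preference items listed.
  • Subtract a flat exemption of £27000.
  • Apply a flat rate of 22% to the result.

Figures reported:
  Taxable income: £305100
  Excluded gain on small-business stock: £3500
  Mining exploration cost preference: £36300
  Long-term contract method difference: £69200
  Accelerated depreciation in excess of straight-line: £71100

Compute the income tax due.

Book-profits minimum tax:
  Adjusted income: £305100 + £3500 + £36300 + £69200 + £71100 = £485200
  Less exemption £27000 → base £458200
  £458200 × 22% = £100804

Regular income tax:
  £16000 × 13% = £2080
  £84000 × 27% = £22680
  £205100 × 40% = £82040
  → £106800

£106800 > £100804, so the regular income tax governs.

£106800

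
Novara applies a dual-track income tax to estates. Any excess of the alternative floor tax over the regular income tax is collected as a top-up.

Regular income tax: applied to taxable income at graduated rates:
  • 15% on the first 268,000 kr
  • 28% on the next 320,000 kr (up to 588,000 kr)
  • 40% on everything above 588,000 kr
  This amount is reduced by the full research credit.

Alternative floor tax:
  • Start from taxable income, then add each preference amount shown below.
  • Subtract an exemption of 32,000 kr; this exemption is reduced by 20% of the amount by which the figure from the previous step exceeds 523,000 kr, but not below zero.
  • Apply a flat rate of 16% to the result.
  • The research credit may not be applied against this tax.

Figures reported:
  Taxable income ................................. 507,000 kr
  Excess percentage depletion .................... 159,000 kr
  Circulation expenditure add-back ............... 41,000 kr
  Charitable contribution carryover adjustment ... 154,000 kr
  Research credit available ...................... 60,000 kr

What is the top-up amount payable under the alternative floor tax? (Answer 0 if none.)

90,640 kr

Regular income tax:
  268,000 kr × 15% = 40,200 kr
  239,000 kr × 28% = 66,920 kr
  → 107,120 kr
  Less research credit 60,000 kr → 47,120 kr

Alternative floor tax:
  Adjusted income: 507,000 kr + 159,000 kr + 41,000 kr + 154,000 kr = 861,000 kr
  Exemption: 20% × (861,000 kr − 523,000 kr) = 67,600 kr ≥ 32,000 kr, so the exemption is fully phased out
  Base: 861,000 kr − 0 kr = 861,000 kr
  861,000 kr × 16% = 137,760 kr

Excess of alternative floor tax over regular income tax: 137,760 kr − 47,120 kr = 90,640 kr.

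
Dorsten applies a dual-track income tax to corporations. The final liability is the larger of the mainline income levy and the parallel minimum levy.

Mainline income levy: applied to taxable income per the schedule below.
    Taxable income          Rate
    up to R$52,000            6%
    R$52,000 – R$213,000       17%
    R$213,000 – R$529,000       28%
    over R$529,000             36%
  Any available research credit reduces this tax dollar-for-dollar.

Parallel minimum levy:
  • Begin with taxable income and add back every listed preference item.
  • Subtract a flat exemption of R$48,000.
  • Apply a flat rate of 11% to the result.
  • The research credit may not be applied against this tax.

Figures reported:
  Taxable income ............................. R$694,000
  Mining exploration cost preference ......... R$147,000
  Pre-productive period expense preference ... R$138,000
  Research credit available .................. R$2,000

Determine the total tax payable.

Parallel minimum levy:
  Adjusted income: R$694,000 + R$147,000 + R$138,000 = R$979,000
  Less exemption R$48,000 → base R$931,000
  R$931,000 × 11% = R$102,410

Mainline income levy:
  R$52,000 × 6% = R$3,120
  R$161,000 × 17% = R$27,370
  R$316,000 × 28% = R$88,480
  R$165,000 × 36% = R$59,400
  → R$178,370
  Less research credit R$2,000 → R$176,370

R$176,370 > R$102,410, so the mainline income levy governs.

R$176,370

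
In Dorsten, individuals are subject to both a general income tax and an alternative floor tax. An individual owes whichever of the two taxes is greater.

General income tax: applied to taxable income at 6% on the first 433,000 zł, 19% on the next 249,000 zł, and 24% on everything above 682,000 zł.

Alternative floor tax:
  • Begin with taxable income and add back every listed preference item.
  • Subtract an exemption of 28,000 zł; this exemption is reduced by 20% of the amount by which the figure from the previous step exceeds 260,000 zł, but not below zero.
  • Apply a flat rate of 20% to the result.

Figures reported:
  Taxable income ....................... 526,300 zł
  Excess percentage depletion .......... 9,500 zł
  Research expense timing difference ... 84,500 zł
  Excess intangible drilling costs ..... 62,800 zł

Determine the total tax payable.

Alternative floor tax:
  Adjusted income: 526,300 zł + 9,500 zł + 84,500 zł + 62,800 zł = 683,100 zł
  Exemption: 20% × (683,100 zł − 260,000 zł) = 84,620 zł ≥ 28,000 zł, so the exemption is fully phased out
  Base: 683,100 zł − 0 zł = 683,100 zł
  683,100 zł × 20% = 136,620 zł

General income tax:
  433,000 zł × 6% = 25,980 zł
  93,300 zł × 19% = 17,727 zł
  → 43,707 zł

136,620 zł > 43,707 zł, so the alternative floor tax is the binding amount.

136,620 zł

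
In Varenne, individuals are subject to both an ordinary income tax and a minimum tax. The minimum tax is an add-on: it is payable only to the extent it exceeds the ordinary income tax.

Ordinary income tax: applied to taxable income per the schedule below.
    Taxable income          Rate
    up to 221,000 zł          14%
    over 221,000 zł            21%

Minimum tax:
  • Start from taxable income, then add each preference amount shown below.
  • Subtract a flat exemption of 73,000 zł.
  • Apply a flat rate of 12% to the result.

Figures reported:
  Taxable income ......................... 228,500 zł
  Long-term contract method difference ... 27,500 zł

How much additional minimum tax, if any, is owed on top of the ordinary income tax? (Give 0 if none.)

Ordinary income tax:
  221,000 zł × 14% = 30,940 zł
  7,500 zł × 21% = 1,575 zł
  → 32,515 zł

Minimum tax:
  Adjusted income: 228,500 zł + 27,500 zł = 256,000 zł
  Less exemption 73,000 zł → base 183,000 zł
  183,000 zł × 12% = 21,960 zł

21,960 zł ≤ 32,515 zł, so no add-on is due.

0 zł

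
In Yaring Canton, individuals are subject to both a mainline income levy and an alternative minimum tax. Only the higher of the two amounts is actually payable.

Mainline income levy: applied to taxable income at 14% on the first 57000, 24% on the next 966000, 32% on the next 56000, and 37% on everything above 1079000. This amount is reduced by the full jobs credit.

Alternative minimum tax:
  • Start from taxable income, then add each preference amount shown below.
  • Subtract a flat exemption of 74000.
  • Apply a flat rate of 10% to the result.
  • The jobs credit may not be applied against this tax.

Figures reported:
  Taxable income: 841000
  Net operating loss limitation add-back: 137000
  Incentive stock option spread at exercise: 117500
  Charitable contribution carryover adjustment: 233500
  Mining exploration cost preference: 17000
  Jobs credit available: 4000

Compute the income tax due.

Alternative minimum tax:
  Adjusted income: 841000 + 137000 + 117500 + 233500 + 17000 = 1346000
  Less exemption 74000 → base 1272000
  1272000 × 10% = 127200

Mainline income levy:
  57000 × 14% = 7980
  784000 × 24% = 188160
  → 196140
  Less jobs credit 4000 → 192140

192140 > 127200, so the mainline income levy governs.

192140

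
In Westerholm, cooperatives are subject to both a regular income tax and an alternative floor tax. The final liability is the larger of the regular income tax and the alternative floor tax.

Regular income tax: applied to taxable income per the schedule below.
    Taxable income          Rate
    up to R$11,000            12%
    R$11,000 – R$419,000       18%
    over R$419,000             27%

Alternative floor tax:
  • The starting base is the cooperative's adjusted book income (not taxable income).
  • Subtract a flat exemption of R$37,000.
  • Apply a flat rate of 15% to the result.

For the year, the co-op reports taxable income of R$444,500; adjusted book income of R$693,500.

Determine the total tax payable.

R$98,475

Alternative floor tax:
  Base (adjusted book income): R$693,500
  Less exemption R$37,000 → base R$656,500
  R$656,500 × 15% = R$98,475

Regular income tax:
  R$11,000 × 12% = R$1,320
  R$408,000 × 18% = R$73,440
  R$25,500 × 27% = R$6,885
  → R$81,645

R$98,475 > R$81,645, so the alternative floor tax is the binding amount.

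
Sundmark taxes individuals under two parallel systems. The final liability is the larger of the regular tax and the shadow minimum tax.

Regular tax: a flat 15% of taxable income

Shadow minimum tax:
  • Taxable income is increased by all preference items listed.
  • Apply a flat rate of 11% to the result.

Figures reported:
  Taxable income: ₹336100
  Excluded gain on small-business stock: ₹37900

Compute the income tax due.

₹50415

Regular tax:
  ₹336100 × 15% = ₹50415

Shadow minimum tax:
  Adjusted income: ₹336100 + ₹37900 = ₹374000
  ₹374000 × 11% = ₹41140

₹50415 > ₹41140, so the regular tax governs.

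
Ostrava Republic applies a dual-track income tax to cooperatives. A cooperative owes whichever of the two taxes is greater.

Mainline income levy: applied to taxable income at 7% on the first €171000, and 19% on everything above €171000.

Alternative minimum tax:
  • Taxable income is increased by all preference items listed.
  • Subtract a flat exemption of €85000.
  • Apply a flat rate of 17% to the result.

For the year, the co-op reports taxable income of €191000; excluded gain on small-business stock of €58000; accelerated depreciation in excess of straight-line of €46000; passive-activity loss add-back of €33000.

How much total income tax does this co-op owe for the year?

Alternative minimum tax:
  Adjusted income: €191000 + €58000 + €46000 + €33000 = €328000
  Less exemption €85000 → base €243000
  €243000 × 17% = €41310

Mainline income levy:
  €171000 × 7% = €11970
  €20000 × 19% = €3800
  → €15770

€41310 > €15770, so the alternative minimum tax is the binding amount.

€41310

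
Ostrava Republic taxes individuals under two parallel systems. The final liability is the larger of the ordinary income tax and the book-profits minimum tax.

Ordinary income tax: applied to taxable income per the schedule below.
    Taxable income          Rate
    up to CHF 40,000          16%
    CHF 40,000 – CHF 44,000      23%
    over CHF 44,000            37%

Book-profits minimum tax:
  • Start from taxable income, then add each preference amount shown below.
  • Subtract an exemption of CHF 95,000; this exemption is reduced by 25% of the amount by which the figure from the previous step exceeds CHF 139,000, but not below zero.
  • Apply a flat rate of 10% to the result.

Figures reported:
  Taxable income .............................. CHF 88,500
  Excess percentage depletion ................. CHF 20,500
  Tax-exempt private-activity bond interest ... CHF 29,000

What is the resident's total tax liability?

CHF 23,785

Ordinary income tax:
  CHF 40,000 × 16% = CHF 6,400
  CHF 4,000 × 23% = CHF 920
  CHF 44,500 × 37% = CHF 16,465
  → CHF 23,785

Book-profits minimum tax:
  Adjusted income: CHF 88,500 + CHF 20,500 + CHF 29,000 = CHF 138,000
  Exemption: CHF 138,000 ≤ CHF 139,000, so full CHF 95,000 applies
  Base: CHF 138,000 − CHF 95,000 = CHF 43,000
  CHF 43,000 × 10% = CHF 4,300

CHF 23,785 > CHF 4,300, so the ordinary income tax governs.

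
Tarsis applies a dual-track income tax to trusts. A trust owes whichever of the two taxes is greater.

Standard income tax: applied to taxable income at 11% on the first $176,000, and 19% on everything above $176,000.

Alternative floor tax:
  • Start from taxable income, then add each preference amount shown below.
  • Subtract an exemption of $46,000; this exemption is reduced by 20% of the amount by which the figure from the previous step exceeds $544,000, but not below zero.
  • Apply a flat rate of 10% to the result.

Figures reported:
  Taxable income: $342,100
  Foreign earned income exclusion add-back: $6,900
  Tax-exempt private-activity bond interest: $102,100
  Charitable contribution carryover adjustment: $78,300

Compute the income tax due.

$50,919

Alternative floor tax:
  Adjusted income: $342,100 + $6,900 + $102,100 + $78,300 = $529,400
  Exemption: $529,400 ≤ $544,000, so full $46,000 applies
  Base: $529,400 − $46,000 = $483,400
  $483,400 × 10% = $48,340

Standard income tax:
  $176,000 × 11% = $19,360
  $166,100 × 19% = $31,559
  → $50,919

$50,919 > $48,340, so the standard income tax governs.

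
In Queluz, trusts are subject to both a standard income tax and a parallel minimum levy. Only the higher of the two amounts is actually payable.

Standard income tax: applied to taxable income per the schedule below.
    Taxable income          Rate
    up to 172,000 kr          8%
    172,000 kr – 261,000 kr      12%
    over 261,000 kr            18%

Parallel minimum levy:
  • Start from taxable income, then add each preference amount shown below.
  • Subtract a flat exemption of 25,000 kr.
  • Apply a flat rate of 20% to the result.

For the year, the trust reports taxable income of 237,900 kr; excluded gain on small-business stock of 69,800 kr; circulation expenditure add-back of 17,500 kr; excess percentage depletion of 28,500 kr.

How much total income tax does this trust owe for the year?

Standard income tax:
  172,000 kr × 8% = 13,760 kr
  65,900 kr × 12% = 7,908 kr
  → 21,668 kr

Parallel minimum levy:
  Adjusted income: 237,900 kr + 69,800 kr + 17,500 kr + 28,500 kr = 353,700 kr
  Less exemption 25,000 kr → base 328,700 kr
  328,700 kr × 20% = 65,740 kr

65,740 kr > 21,668 kr, so the parallel minimum levy is the binding amount.

65,740 kr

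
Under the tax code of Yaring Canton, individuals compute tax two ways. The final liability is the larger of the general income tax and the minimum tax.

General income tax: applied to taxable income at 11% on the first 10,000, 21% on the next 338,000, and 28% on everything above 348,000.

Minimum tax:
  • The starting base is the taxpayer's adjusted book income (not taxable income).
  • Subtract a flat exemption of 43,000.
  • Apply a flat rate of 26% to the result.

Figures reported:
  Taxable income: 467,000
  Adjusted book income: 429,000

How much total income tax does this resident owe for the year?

General income tax:
  10,000 × 11% = 1,100
  338,000 × 21% = 70,980
  119,000 × 28% = 33,320
  → 105,400

Minimum tax:
  Base (adjusted book income): 429,000
  Less exemption 43,000 → base 386,000
  386,000 × 26% = 100,360

105,400 > 100,360, so the general income tax governs.

105,400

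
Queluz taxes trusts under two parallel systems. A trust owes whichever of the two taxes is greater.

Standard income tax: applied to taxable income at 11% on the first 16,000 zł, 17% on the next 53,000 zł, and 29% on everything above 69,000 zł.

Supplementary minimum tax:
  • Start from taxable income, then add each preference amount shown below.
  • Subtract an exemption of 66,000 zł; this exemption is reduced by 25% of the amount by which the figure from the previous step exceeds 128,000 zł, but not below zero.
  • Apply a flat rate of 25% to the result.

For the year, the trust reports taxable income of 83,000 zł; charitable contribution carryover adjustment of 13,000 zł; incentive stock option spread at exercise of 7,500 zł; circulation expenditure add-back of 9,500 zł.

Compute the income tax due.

14,830 zł

Supplementary minimum tax:
  Adjusted income: 83,000 zł + 13,000 zł + 7,500 zł + 9,500 zł = 113,000 zł
  Exemption: 113,000 zł ≤ 128,000 zł, so full 66,000 zł applies
  Base: 113,000 zł − 66,000 zł = 47,000 zł
  47,000 zł × 25% = 11,750 zł

Standard income tax:
  16,000 zł × 11% = 1,760 zł
  53,000 zł × 17% = 9,010 zł
  14,000 zł × 29% = 4,060 zł
  → 14,830 zł

14,830 zł > 11,750 zł, so the standard income tax governs.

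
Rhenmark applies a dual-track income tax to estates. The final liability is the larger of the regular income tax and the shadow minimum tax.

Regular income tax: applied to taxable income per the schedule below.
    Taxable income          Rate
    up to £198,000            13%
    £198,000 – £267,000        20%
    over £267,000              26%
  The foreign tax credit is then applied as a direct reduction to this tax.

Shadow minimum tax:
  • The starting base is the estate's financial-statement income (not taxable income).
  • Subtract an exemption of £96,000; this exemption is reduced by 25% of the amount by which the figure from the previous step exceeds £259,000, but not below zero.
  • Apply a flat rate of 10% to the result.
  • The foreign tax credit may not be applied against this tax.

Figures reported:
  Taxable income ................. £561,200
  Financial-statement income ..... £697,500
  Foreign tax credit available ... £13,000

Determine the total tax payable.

Regular income tax:
  £198,000 × 13% = £25,740
  £69,000 × 20% = £13,800
  £294,200 × 26% = £76,492
  → £116,032
  Less foreign tax credit £13,000 → £103,032

Shadow minimum tax:
  Base (financial-statement income): £697,500
  Exemption: 25% × (£697,500 − £259,000) = £109,625 ≥ £96,000, so the exemption is fully phased out
  Base: £697,500 − £0 = £697,500
  £697,500 × 10% = £69,750

£103,032 > £69,750, so the regular income tax governs.

£103,032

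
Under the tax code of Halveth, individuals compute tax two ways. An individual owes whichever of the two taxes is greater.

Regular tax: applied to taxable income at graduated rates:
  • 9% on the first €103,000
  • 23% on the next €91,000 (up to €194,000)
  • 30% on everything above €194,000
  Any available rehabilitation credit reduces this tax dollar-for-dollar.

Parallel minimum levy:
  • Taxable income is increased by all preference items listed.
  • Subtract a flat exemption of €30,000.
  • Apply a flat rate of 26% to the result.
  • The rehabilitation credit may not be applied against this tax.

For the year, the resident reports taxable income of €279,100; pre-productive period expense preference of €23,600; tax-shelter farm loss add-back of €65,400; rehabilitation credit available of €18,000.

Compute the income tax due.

€87,906

Parallel minimum levy:
  Adjusted income: €279,100 + €23,600 + €65,400 = €368,100
  Less exemption €30,000 → base €338,100
  €338,100 × 26% = €87,906

Regular tax:
  €103,000 × 9% = €9,270
  €91,000 × 23% = €20,930
  €85,100 × 30% = €25,530
  → €55,730
  Less rehabilitation credit €18,000 → €37,730

€87,906 > €37,730, so the parallel minimum levy is the binding amount.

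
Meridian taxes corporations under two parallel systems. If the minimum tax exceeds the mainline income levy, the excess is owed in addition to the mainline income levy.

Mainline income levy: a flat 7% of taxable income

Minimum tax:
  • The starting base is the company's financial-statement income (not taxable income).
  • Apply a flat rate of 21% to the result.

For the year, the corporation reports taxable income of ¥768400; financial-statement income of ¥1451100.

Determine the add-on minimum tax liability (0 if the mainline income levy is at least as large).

Mainline income levy:
  ¥768400 × 7% = ¥53788

Minimum tax:
  Base (financial-statement income): ¥1451100
  ¥1451100 × 21% = ¥304731

Excess of minimum tax over mainline income levy: ¥304731 − ¥53788 = ¥250943.

¥250943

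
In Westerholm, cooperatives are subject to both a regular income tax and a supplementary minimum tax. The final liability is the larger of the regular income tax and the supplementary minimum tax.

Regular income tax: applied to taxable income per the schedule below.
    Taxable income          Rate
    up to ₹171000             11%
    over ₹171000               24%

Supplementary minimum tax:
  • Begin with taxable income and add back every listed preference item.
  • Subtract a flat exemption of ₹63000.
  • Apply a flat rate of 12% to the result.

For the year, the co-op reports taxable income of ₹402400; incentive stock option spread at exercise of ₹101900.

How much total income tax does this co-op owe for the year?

₹74346

Supplementary minimum tax:
  Adjusted income: ₹402400 + ₹101900 = ₹504300
  Less exemption ₹63000 → base ₹441300
  ₹441300 × 12% = ₹52956

Regular income tax:
  ₹171000 × 11% = ₹18810
  ₹231400 × 24% = ₹55536
  → ₹74346

₹74346 > ₹52956, so the regular income tax governs.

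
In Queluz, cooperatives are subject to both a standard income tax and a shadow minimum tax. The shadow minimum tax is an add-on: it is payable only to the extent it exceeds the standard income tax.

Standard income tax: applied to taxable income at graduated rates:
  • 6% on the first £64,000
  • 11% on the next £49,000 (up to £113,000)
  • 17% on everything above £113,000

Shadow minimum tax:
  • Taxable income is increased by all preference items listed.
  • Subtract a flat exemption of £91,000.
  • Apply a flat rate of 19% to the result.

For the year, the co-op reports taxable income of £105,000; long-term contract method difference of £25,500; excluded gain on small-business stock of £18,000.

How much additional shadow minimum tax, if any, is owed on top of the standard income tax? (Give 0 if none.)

Shadow minimum tax:
  Adjusted income: £105,000 + £25,500 + £18,000 = £148,500
  Less exemption £91,000 → base £57,500
  £57,500 × 19% = £10,925

Standard income tax:
  £64,000 × 6% = £3,840
  £41,000 × 11% = £4,510
  → £8,350

Excess of shadow minimum tax over standard income tax: £10,925 − £8,350 = £2,575.

£2,575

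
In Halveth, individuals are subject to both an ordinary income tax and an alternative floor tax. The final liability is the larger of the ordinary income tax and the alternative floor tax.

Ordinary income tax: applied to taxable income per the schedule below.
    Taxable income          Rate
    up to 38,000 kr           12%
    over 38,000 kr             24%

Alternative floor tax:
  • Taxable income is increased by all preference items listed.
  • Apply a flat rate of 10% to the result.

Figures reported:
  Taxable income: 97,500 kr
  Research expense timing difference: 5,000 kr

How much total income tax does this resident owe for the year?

Ordinary income tax:
  38,000 kr × 12% = 4,560 kr
  59,500 kr × 24% = 14,280 kr
  → 18,840 kr

Alternative floor tax:
  Adjusted income: 97,500 kr + 5,000 kr = 102,500 kr
  102,500 kr × 10% = 10,250 kr

18,840 kr > 10,250 kr, so the ordinary income tax governs.

18,840 kr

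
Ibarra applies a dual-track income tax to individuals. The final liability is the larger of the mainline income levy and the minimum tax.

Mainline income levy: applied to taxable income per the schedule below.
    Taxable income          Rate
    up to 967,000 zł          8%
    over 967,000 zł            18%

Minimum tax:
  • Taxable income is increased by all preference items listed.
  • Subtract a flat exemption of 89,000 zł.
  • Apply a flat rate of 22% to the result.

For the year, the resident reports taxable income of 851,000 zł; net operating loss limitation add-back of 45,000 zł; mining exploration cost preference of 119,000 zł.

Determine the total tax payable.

Minimum tax:
  Adjusted income: 851,000 zł + 45,000 zł + 119,000 zł = 1,015,000 zł
  Less exemption 89,000 zł → base 926,000 zł
  926,000 zł × 22% = 203,720 zł

Mainline income levy:
  851,000 zł × 8% = 68,080 zł

203,720 zł > 68,080 zł, so the minimum tax is the binding amount.

203,720 zł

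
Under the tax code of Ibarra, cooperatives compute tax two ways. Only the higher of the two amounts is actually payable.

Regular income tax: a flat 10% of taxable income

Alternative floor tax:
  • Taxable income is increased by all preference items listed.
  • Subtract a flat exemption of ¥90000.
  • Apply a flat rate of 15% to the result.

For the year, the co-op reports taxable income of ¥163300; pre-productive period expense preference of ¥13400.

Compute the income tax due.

Alternative floor tax:
  Adjusted income: ¥163300 + ¥13400 = ¥176700
  Less exemption ¥90000 → base ¥86700
  ¥86700 × 15% = ¥13005

Regular income tax:
  ¥163300 × 10% = ¥16330

¥16330 > ¥13005, so the regular income tax governs.

¥16330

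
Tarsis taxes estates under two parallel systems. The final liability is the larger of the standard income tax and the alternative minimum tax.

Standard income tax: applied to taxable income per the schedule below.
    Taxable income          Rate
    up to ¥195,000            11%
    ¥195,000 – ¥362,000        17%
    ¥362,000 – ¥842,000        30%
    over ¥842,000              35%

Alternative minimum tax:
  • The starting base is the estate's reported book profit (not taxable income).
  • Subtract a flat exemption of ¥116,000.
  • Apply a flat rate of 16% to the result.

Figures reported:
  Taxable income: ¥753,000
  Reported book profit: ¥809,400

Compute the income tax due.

¥167,140

Alternative minimum tax:
  Base (reported book profit): ¥809,400
  Less exemption ¥116,000 → base ¥693,400
  ¥693,400 × 16% = ¥110,944

Standard income tax:
  ¥195,000 × 11% = ¥21,450
  ¥167,000 × 17% = ¥28,390
  ¥391,000 × 30% = ¥117,300
  → ¥167,140

¥167,140 > ¥110,944, so the standard income tax governs.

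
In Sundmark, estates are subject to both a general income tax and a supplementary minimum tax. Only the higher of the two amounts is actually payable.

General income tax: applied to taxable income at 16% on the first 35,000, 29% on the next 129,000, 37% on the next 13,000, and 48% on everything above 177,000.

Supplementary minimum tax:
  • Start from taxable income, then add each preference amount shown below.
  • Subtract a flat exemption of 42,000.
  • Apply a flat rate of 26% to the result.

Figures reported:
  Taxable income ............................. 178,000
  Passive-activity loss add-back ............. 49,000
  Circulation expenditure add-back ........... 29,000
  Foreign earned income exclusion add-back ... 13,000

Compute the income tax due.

Supplementary minimum tax:
  Adjusted income: 178,000 + 49,000 + 29,000 + 13,000 = 269,000
  Less exemption 42,000 → base 227,000
  227,000 × 26% = 59,020

General income tax:
  35,000 × 16% = 5,600
  129,000 × 29% = 37,410
  13,000 × 37% = 4,810
  1,000 × 48% = 480
  → 48,300

59,020 > 48,300, so the supplementary minimum tax is the binding amount.

59,020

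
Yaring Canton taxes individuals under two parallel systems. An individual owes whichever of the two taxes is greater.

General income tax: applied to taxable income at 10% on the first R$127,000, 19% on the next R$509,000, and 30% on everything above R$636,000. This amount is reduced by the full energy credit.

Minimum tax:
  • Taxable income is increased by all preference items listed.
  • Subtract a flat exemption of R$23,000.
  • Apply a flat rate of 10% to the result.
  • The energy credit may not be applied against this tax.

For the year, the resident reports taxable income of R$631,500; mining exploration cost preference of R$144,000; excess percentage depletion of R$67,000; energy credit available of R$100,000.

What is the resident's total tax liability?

Minimum tax:
  Adjusted income: R$631,500 + R$144,000 + R$67,000 = R$842,500
  Less exemption R$23,000 → base R$819,500
  R$819,500 × 10% = R$81,950

General income tax:
  R$127,000 × 10% = R$12,700
  R$504,500 × 19% = R$95,855
  → R$108,555
  Less energy credit R$100,000 → R$8,555

R$81,950 > R$8,555, so the minimum tax is the binding amount.

R$81,950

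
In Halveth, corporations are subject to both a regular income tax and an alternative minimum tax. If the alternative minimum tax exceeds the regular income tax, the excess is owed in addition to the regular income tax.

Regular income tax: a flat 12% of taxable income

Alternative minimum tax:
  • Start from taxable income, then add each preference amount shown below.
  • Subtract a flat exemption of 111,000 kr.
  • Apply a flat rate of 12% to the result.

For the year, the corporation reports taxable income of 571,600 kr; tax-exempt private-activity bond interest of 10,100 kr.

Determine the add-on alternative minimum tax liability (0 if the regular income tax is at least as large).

0 kr

Alternative minimum tax:
  Adjusted income: 571,600 kr + 10,100 kr = 581,700 kr
  Less exemption 111,000 kr → base 470,700 kr
  470,700 kr × 12% = 56,484 kr

Regular income tax:
  571,600 kr × 12% = 68,592 kr

56,484 kr ≤ 68,592 kr, so no add-on is due.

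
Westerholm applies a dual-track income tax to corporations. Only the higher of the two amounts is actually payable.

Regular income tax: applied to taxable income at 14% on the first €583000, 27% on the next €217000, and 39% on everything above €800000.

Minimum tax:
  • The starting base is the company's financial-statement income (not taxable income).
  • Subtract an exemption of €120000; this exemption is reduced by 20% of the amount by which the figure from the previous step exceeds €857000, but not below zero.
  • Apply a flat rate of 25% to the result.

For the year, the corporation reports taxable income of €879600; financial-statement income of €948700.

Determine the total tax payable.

Regular income tax:
  €583000 × 14% = €81620
  €217000 × 27% = €58590
  €79600 × 39% = €31044
  → €171254

Minimum tax:
  Base (financial-statement income): €948700
  Exemption: €120000 − 20% × (€948700 − €857000) = €120000 − €18340 = €101660
  Base: €948700 − €101660 = €847040
  €847040 × 25% = €211760

€211760 > €171254, so the minimum tax is the binding amount.

€211760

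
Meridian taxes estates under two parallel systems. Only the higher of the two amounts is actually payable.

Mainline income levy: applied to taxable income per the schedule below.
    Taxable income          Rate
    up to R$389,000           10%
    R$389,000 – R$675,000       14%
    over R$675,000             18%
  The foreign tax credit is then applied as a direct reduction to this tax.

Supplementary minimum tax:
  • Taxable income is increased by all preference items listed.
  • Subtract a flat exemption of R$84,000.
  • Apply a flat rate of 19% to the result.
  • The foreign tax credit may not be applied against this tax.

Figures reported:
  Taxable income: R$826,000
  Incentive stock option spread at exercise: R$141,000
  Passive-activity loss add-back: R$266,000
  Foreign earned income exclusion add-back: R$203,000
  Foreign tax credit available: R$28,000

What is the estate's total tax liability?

R$256,880

Mainline income levy:
  R$389,000 × 10% = R$38,900
  R$286,000 × 14% = R$40,040
  R$151,000 × 18% = R$27,180
  → R$106,120
  Less foreign tax credit R$28,000 → R$78,120

Supplementary minimum tax:
  Adjusted income: R$826,000 + R$141,000 + R$266,000 + R$203,000 = R$1,436,000
  Less exemption R$84,000 → base R$1,352,000
  R$1,352,000 × 19% = R$256,880

R$256,880 > R$78,120, so the supplementary minimum tax is the binding amount.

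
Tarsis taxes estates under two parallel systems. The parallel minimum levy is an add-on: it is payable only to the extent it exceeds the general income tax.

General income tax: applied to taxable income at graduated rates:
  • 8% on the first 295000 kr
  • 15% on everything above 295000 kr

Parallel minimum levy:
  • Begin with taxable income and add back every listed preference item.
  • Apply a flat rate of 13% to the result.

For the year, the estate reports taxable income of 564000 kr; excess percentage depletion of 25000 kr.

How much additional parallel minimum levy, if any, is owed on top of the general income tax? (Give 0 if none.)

General income tax:
  295000 kr × 8% = 23600 kr
  269000 kr × 15% = 40350 kr
  → 63950 kr

Parallel minimum levy:
  Adjusted income: 564000 kr + 25000 kr = 589000 kr
  589000 kr × 13% = 76570 kr

Excess of parallel minimum levy over general income tax: 76570 kr − 63950 kr = 12620 kr.

12620 kr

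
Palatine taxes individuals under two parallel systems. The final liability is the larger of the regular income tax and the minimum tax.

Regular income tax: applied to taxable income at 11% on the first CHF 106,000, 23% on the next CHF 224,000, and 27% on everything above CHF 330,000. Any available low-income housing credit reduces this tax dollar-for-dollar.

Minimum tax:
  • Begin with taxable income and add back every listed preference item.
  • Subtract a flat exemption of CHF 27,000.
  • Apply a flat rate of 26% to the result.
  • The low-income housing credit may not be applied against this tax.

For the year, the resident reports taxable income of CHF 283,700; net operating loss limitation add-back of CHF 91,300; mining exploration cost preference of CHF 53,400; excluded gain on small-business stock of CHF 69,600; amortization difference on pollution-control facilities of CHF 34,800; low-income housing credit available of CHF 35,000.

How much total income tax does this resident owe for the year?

CHF 131,508

Minimum tax:
  Adjusted income: CHF 283,700 + CHF 91,300 + CHF 53,400 + CHF 69,600 + CHF 34,800 = CHF 532,800
  Less exemption CHF 27,000 → base CHF 505,800
  CHF 505,800 × 26% = CHF 131,508

Regular income tax:
  CHF 106,000 × 11% = CHF 11,660
  CHF 177,700 × 23% = CHF 40,871
  → CHF 52,531
  Less low-income housing credit CHF 35,000 → CHF 17,531

CHF 131,508 > CHF 17,531, so the minimum tax is the binding amount.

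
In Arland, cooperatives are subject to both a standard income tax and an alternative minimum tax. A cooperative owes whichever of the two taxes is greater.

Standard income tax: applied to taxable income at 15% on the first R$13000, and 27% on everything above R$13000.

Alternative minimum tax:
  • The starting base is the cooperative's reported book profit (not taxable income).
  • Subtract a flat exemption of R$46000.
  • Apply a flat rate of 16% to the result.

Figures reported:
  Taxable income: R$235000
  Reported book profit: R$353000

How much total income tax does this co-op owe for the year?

Alternative minimum tax:
  Base (reported book profit): R$353000
  Less exemption R$46000 → base R$307000
  R$307000 × 16% = R$49120

Standard income tax:
  R$13000 × 15% = R$1950
  R$222000 × 27% = R$59940
  → R$61890

R$61890 > R$49120, so the standard income tax governs.

R$61890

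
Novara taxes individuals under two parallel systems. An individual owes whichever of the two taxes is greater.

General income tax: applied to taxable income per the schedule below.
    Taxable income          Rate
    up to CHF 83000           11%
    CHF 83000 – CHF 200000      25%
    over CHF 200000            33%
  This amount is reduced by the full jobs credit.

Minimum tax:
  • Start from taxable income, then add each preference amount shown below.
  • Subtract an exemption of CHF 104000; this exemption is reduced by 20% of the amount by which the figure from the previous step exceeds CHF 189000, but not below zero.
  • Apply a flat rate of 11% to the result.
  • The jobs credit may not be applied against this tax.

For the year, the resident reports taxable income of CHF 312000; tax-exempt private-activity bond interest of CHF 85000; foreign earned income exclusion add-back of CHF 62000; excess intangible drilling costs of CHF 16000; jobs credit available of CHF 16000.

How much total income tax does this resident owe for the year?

General income tax:
  CHF 83000 × 11% = CHF 9130
  CHF 117000 × 25% = CHF 29250
  CHF 112000 × 33% = CHF 36960
  → CHF 75340
  Less jobs credit CHF 16000 → CHF 59340

Minimum tax:
  Adjusted income: CHF 312000 + CHF 85000 + CHF 62000 + CHF 16000 = CHF 475000
  Exemption: CHF 104000 − 20% × (CHF 475000 − CHF 189000) = CHF 104000 − CHF 57200 = CHF 46800
  Base: CHF 475000 − CHF 46800 = CHF 428200
  CHF 428200 × 11% = CHF 47102

CHF 59340 > CHF 47102, so the general income tax governs.

CHF 59340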